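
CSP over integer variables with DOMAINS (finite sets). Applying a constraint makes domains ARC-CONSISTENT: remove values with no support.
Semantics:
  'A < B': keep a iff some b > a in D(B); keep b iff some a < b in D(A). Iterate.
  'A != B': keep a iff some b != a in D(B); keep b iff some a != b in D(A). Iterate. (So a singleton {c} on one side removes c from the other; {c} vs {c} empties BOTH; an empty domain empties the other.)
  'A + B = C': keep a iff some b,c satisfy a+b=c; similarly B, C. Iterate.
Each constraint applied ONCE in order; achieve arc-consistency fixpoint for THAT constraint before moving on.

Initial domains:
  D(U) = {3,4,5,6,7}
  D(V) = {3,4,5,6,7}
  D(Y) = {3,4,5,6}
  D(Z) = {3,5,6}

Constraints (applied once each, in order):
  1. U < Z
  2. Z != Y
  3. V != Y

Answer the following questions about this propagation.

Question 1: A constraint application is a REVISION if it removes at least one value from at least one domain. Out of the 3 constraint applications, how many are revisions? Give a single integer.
Answer: 1

Derivation:
Constraint 1 (U < Z) on D(U)={3,4,5,6,7} D(Z)={3,5,6}: U {3,4,5,6,7}->{3,4,5}; Z {3,5,6}->{5,6} => REVISION
Constraint 2 (Z != Y) on D(Z)={5,6} D(Y)={3,4,5,6}: no change => not a revision
Constraint 3 (V != Y) on D(V)={3,4,5,6,7} D(Y)={3,4,5,6}: no change => not a revision
Total revisions = 1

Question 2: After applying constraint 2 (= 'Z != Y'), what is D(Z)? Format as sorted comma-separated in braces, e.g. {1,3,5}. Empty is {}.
Answer: {5,6}

Derivation:
Constraint 1 (U < Z) on D(U)={3,4,5,6,7} D(Z)={3,5,6}: U {3,4,5,6,7}->{3,4,5}; Z {3,5,6}->{5,6}
Constraint 2 (Z != Y) on D(Z)={5,6} D(Y)={3,4,5,6}: no change
So after constraint 2: D(Z) = {5,6}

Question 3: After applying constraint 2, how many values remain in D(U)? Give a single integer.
Constraint 1 (U < Z) on D(U)={3,4,5,6,7} D(Z)={3,5,6}: U {3,4,5,6,7}->{3,4,5}; Z {3,5,6}->{5,6}
Constraint 2 (Z != Y) on D(Z)={5,6} D(Y)={3,4,5,6}: no change
So after constraint 2: D(U)={3,4,5}, size = 3

Answer: 3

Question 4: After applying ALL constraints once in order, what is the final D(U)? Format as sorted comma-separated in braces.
Constraint 1 (U < Z) on D(U)={3,4,5,6,7} D(Z)={3,5,6}: U {3,4,5,6,7}->{3,4,5}; Z {3,5,6}->{5,6}
Constraint 2 (Z != Y) on D(Z)={5,6} D(Y)={3,4,5,6}: no change
Constraint 3 (V != Y) on D(V)={3,4,5,6,7} D(Y)={3,4,5,6}: no change
So after all 3 constraints: D(U) = {3,4,5}

Answer: {3,4,5}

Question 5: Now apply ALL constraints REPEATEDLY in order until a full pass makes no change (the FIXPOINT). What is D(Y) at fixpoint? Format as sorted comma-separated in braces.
Answer: {3,4,5,6}

Derivation:
pass 0 (initial): D(Y)={3,4,5,6}
pass 1: U {3,4,5,6,7}->{3,4,5}; Z {3,5,6}->{5,6}
pass 2: no change
Fixpoint after 2 passes: D(Y) = {3,4,5,6}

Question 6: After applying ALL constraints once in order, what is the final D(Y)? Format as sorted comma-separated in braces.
Answer: {3,4,5,6}

Derivation:
Constraint 1 (U < Z) on D(U)={3,4,5,6,7} D(Z)={3,5,6}: U {3,4,5,6,7}->{3,4,5}; Z {3,5,6}->{5,6}
Constraint 2 (Z != Y) on D(Z)={5,6} D(Y)={3,4,5,6}: no change
Constraint 3 (V != Y) on D(V)={3,4,5,6,7} D(Y)={3,4,5,6}: no change
So after all 3 constraints: D(Y) = {3,4,5,6}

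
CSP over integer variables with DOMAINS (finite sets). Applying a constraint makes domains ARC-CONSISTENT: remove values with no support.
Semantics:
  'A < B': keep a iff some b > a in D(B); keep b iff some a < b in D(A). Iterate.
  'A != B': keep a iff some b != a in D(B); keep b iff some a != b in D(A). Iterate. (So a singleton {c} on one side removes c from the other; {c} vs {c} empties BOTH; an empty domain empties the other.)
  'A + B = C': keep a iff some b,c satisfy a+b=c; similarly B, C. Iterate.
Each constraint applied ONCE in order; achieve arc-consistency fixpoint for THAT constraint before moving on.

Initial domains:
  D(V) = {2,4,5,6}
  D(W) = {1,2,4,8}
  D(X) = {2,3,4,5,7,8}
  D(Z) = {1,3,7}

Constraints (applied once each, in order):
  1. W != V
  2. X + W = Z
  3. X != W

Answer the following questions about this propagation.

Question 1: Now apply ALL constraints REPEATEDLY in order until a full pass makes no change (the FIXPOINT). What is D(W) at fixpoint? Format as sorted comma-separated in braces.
pass 0 (initial): D(W)={1,2,4,8}
pass 1: W {1,2,4,8}->{1,2,4}; X {2,3,4,5,7,8}->{2,3,5}; Z {1,3,7}->{3,7}
pass 2: no change
Fixpoint after 2 passes: D(W) = {1,2,4}

Answer: {1,2,4}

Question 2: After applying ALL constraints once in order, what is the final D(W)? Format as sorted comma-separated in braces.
Constraint 1 (W != V) on D(W)={1,2,4,8} D(V)={2,4,5,6}: no change
Constraint 2 (X + W = Z) on D(X)={2,3,4,5,7,8} D(W)={1,2,4,8} D(Z)={1,3,7}: X {2,3,4,5,7,8}->{2,3,5}; W {1,2,4,8}->{1,2,4}; Z {1,3,7}->{3,7}
Constraint 3 (X != W) on D(X)={2,3,5} D(W)={1,2,4}: no change
So after all 3 constraints: D(W) = {1,2,4}

Answer: {1,2,4}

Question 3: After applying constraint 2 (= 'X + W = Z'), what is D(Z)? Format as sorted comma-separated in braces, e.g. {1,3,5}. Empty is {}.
Answer: {3,7}

Derivation:
Constraint 1 (W != V) on D(W)={1,2,4,8} D(V)={2,4,5,6}: no change
Constraint 2 (X + W = Z) on D(X)={2,3,4,5,7,8} D(W)={1,2,4,8} D(Z)={1,3,7}: X {2,3,4,5,7,8}->{2,3,5}; W {1,2,4,8}->{1,2,4}; Z {1,3,7}->{3,7}
So after constraint 2: D(Z) = {3,7}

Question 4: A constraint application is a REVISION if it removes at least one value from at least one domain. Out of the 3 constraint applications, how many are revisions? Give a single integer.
Answer: 1

Derivation:
Constraint 1 (W != V) on D(W)={1,2,4,8} D(V)={2,4,5,6}: no change => not a revision
Constraint 2 (X + W = Z) on D(X)={2,3,4,5,7,8} D(W)={1,2,4,8} D(Z)={1,3,7}: X {2,3,4,5,7,8}->{2,3,5}; W {1,2,4,8}->{1,2,4}; Z {1,3,7}->{3,7} => REVISION
Constraint 3 (X != W) on D(X)={2,3,5} D(W)={1,2,4}: no change => not a revision
Total revisions = 1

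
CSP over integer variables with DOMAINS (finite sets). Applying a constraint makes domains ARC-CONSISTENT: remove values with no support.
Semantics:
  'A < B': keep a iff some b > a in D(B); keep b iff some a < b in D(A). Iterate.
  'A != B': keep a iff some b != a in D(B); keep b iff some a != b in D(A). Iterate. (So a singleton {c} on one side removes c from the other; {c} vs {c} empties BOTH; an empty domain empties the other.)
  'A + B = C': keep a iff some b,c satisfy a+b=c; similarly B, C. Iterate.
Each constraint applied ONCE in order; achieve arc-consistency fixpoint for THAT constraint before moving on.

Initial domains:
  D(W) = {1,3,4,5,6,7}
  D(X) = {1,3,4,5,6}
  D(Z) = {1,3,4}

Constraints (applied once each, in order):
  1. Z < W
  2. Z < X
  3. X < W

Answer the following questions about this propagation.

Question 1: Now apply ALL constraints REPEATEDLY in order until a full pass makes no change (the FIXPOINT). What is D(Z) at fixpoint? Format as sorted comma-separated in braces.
Answer: {1,3,4}

Derivation:
pass 0 (initial): D(Z)={1,3,4}
pass 1: W {1,3,4,5,6,7}->{4,5,6,7}; X {1,3,4,5,6}->{3,4,5,6}
pass 2: no change
Fixpoint after 2 passes: D(Z) = {1,3,4}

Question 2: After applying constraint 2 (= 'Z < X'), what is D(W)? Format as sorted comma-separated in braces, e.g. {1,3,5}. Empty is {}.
Answer: {3,4,5,6,7}

Derivation:
Constraint 1 (Z < W) on D(Z)={1,3,4} D(W)={1,3,4,5,6,7}: W {1,3,4,5,6,7}->{3,4,5,6,7}
Constraint 2 (Z < X) on D(Z)={1,3,4} D(X)={1,3,4,5,6}: X {1,3,4,5,6}->{3,4,5,6}
So after constraint 2: D(W) = {3,4,5,6,7}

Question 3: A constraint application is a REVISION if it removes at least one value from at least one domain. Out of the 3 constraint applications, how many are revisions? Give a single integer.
Constraint 1 (Z < W) on D(Z)={1,3,4} D(W)={1,3,4,5,6,7}: W {1,3,4,5,6,7}->{3,4,5,6,7} => REVISION
Constraint 2 (Z < X) on D(Z)={1,3,4} D(X)={1,3,4,5,6}: X {1,3,4,5,6}->{3,4,5,6} => REVISION
Constraint 3 (X < W) on D(X)={3,4,5,6} D(W)={3,4,5,6,7}: W {3,4,5,6,7}->{4,5,6,7} => REVISION
Total revisions = 3

Answer: 3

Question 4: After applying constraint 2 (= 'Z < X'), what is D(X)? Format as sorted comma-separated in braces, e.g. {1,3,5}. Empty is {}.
Constraint 1 (Z < W) on D(Z)={1,3,4} D(W)={1,3,4,5,6,7}: W {1,3,4,5,6,7}->{3,4,5,6,7}
Constraint 2 (Z < X) on D(Z)={1,3,4} D(X)={1,3,4,5,6}: X {1,3,4,5,6}->{3,4,5,6}
So after constraint 2: D(X) = {3,4,5,6}

Answer: {3,4,5,6}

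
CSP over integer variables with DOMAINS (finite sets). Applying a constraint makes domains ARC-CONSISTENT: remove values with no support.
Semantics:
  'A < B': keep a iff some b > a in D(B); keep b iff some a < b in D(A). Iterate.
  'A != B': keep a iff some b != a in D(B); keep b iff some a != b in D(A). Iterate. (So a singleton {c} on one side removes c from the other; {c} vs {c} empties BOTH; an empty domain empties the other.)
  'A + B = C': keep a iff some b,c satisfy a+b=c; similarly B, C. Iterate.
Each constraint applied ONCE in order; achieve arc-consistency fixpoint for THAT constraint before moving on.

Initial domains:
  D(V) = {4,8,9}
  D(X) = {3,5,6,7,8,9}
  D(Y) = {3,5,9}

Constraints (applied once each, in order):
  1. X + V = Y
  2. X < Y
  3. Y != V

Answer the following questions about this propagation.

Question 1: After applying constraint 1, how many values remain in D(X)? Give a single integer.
Constraint 1 (X + V = Y) on D(X)={3,5,6,7,8,9} D(V)={4,8,9} D(Y)={3,5,9}: X {3,5,6,7,8,9}->{5}; V {4,8,9}->{4}; Y {3,5,9}->{9}
So after constraint 1: D(X)={5}, size = 1

Answer: 1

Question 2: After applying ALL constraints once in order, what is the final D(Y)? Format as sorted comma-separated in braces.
Answer: {9}

Derivation:
Constraint 1 (X + V = Y) on D(X)={3,5,6,7,8,9} D(V)={4,8,9} D(Y)={3,5,9}: X {3,5,6,7,8,9}->{5}; V {4,8,9}->{4}; Y {3,5,9}->{9}
Constraint 2 (X < Y) on D(X)={5} D(Y)={9}: no change
Constraint 3 (Y != V) on D(Y)={9} D(V)={4}: no change
So after all 3 constraints: D(Y) = {9}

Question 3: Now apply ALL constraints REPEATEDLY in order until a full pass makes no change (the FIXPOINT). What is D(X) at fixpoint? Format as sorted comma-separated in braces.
pass 0 (initial): D(X)={3,5,6,7,8,9}
pass 1: V {4,8,9}->{4}; X {3,5,6,7,8,9}->{5}; Y {3,5,9}->{9}
pass 2: no change
Fixpoint after 2 passes: D(X) = {5}

Answer: {5}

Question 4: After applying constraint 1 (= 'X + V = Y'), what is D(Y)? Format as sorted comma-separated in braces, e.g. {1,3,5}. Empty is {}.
Constraint 1 (X + V = Y) on D(X)={3,5,6,7,8,9} D(V)={4,8,9} D(Y)={3,5,9}: X {3,5,6,7,8,9}->{5}; V {4,8,9}->{4}; Y {3,5,9}->{9}
So after constraint 1: D(Y) = {9}

Answer: {9}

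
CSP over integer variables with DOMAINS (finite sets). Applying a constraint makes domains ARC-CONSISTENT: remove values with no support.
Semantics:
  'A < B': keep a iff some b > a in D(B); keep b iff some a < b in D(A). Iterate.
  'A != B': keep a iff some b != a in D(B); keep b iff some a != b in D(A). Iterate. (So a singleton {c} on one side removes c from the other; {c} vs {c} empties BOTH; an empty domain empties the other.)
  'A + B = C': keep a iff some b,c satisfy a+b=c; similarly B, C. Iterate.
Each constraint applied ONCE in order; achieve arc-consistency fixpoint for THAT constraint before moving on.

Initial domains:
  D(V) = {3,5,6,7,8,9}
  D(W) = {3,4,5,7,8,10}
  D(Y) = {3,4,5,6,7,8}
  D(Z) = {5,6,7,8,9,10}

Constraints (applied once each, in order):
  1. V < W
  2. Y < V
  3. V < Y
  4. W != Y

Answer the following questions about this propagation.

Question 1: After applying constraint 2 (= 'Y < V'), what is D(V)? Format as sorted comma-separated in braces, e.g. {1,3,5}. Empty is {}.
Constraint 1 (V < W) on D(V)={3,5,6,7,8,9} D(W)={3,4,5,7,8,10}: W {3,4,5,7,8,10}->{4,5,7,8,10}
Constraint 2 (Y < V) on D(Y)={3,4,5,6,7,8} D(V)={3,5,6,7,8,9}: V {3,5,6,7,8,9}->{5,6,7,8,9}
So after constraint 2: D(V) = {5,6,7,8,9}

Answer: {5,6,7,8,9}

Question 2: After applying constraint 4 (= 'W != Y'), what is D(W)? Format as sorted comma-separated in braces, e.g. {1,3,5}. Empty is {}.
Answer: {4,5,7,8,10}

Derivation:
Constraint 1 (V < W) on D(V)={3,5,6,7,8,9} D(W)={3,4,5,7,8,10}: W {3,4,5,7,8,10}->{4,5,7,8,10}
Constraint 2 (Y < V) on D(Y)={3,4,5,6,7,8} D(V)={3,5,6,7,8,9}: V {3,5,6,7,8,9}->{5,6,7,8,9}
Constraint 3 (V < Y) on D(V)={5,6,7,8,9} D(Y)={3,4,5,6,7,8}: V {5,6,7,8,9}->{5,6,7}; Y {3,4,5,6,7,8}->{6,7,8}
Constraint 4 (W != Y) on D(W)={4,5,7,8,10} D(Y)={6,7,8}: no change
So after constraint 4: D(W) = {4,5,7,8,10}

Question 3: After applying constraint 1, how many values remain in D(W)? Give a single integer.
Answer: 5

Derivation:
Constraint 1 (V < W) on D(V)={3,5,6,7,8,9} D(W)={3,4,5,7,8,10}: W {3,4,5,7,8,10}->{4,5,7,8,10}
So after constraint 1: D(W)={4,5,7,8,10}, size = 5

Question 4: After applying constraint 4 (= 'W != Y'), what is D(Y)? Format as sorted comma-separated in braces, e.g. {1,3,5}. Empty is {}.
Constraint 1 (V < W) on D(V)={3,5,6,7,8,9} D(W)={3,4,5,7,8,10}: W {3,4,5,7,8,10}->{4,5,7,8,10}
Constraint 2 (Y < V) on D(Y)={3,4,5,6,7,8} D(V)={3,5,6,7,8,9}: V {3,5,6,7,8,9}->{5,6,7,8,9}
Constraint 3 (V < Y) on D(V)={5,6,7,8,9} D(Y)={3,4,5,6,7,8}: V {5,6,7,8,9}->{5,6,7}; Y {3,4,5,6,7,8}->{6,7,8}
Constraint 4 (W != Y) on D(W)={4,5,7,8,10} D(Y)={6,7,8}: no change
So after constraint 4: D(Y) = {6,7,8}

Answer: {6,7,8}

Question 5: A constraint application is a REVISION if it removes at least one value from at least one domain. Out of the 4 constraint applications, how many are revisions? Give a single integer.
Constraint 1 (V < W) on D(V)={3,5,6,7,8,9} D(W)={3,4,5,7,8,10}: W {3,4,5,7,8,10}->{4,5,7,8,10} => REVISION
Constraint 2 (Y < V) on D(Y)={3,4,5,6,7,8} D(V)={3,5,6,7,8,9}: V {3,5,6,7,8,9}->{5,6,7,8,9} => REVISION
Constraint 3 (V < Y) on D(V)={5,6,7,8,9} D(Y)={3,4,5,6,7,8}: V {5,6,7,8,9}->{5,6,7}; Y {3,4,5,6,7,8}->{6,7,8} => REVISION
Constraint 4 (W != Y) on D(W)={4,5,7,8,10} D(Y)={6,7,8}: no change => not a revision
Total revisions = 3

Answer: 3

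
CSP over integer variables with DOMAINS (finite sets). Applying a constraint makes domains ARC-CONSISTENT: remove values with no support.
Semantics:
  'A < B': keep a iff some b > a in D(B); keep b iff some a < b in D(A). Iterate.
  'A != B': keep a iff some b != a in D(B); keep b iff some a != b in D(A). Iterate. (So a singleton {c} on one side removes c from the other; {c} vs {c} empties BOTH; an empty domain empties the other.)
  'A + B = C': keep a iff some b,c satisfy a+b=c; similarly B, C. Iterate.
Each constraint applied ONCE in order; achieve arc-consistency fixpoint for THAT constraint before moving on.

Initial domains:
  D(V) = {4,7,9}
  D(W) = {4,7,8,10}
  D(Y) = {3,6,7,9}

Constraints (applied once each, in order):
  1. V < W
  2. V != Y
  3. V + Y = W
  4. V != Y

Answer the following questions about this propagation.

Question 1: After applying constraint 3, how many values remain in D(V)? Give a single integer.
Answer: 2

Derivation:
Constraint 1 (V < W) on D(V)={4,7,9} D(W)={4,7,8,10}: W {4,7,8,10}->{7,8,10}
Constraint 2 (V != Y) on D(V)={4,7,9} D(Y)={3,6,7,9}: no change
Constraint 3 (V + Y = W) on D(V)={4,7,9} D(Y)={3,6,7,9} D(W)={7,8,10}: V {4,7,9}->{4,7}; Y {3,6,7,9}->{3,6}; W {7,8,10}->{7,10}
So after constraint 3: D(V)={4,7}, size = 2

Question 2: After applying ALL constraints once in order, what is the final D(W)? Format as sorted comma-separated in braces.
Answer: {7,10}

Derivation:
Constraint 1 (V < W) on D(V)={4,7,9} D(W)={4,7,8,10}: W {4,7,8,10}->{7,8,10}
Constraint 2 (V != Y) on D(V)={4,7,9} D(Y)={3,6,7,9}: no change
Constraint 3 (V + Y = W) on D(V)={4,7,9} D(Y)={3,6,7,9} D(W)={7,8,10}: V {4,7,9}->{4,7}; Y {3,6,7,9}->{3,6}; W {7,8,10}->{7,10}
Constraint 4 (V != Y) on D(V)={4,7} D(Y)={3,6}: no change
So after all 4 constraints: D(W) = {7,10}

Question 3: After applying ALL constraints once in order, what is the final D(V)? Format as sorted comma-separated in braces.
Constraint 1 (V < W) on D(V)={4,7,9} D(W)={4,7,8,10}: W {4,7,8,10}->{7,8,10}
Constraint 2 (V != Y) on D(V)={4,7,9} D(Y)={3,6,7,9}: no change
Constraint 3 (V + Y = W) on D(V)={4,7,9} D(Y)={3,6,7,9} D(W)={7,8,10}: V {4,7,9}->{4,7}; Y {3,6,7,9}->{3,6}; W {7,8,10}->{7,10}
Constraint 4 (V != Y) on D(V)={4,7} D(Y)={3,6}: no change
So after all 4 constraints: D(V) = {4,7}

Answer: {4,7}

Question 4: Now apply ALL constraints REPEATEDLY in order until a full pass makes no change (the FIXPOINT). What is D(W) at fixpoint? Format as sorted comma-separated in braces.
Answer: {7,10}

Derivation:
pass 0 (initial): D(W)={4,7,8,10}
pass 1: V {4,7,9}->{4,7}; W {4,7,8,10}->{7,10}; Y {3,6,7,9}->{3,6}
pass 2: no change
Fixpoint after 2 passes: D(W) = {7,10}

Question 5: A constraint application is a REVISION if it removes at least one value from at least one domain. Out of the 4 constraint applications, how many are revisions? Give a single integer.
Answer: 2

Derivation:
Constraint 1 (V < W) on D(V)={4,7,9} D(W)={4,7,8,10}: W {4,7,8,10}->{7,8,10} => REVISION
Constraint 2 (V != Y) on D(V)={4,7,9} D(Y)={3,6,7,9}: no change => not a revision
Constraint 3 (V + Y = W) on D(V)={4,7,9} D(Y)={3,6,7,9} D(W)={7,8,10}: V {4,7,9}->{4,7}; Y {3,6,7,9}->{3,6}; W {7,8,10}->{7,10} => REVISION
Constraint 4 (V != Y) on D(V)={4,7} D(Y)={3,6}: no change => not a revision
Total revisions = 2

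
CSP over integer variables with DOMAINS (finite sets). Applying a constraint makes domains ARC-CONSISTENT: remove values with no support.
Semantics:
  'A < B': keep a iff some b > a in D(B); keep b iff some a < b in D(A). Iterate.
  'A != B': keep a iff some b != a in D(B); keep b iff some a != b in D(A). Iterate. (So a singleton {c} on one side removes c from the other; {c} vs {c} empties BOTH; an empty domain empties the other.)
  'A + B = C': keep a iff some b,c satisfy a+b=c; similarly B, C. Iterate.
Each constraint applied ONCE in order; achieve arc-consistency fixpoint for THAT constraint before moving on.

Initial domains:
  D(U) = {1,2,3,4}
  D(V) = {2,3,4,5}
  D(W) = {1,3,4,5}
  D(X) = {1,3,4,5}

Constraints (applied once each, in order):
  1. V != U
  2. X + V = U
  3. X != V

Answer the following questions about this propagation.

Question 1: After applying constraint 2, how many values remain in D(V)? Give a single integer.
Answer: 2

Derivation:
Constraint 1 (V != U) on D(V)={2,3,4,5} D(U)={1,2,3,4}: no change
Constraint 2 (X + V = U) on D(X)={1,3,4,5} D(V)={2,3,4,5} D(U)={1,2,3,4}: X {1,3,4,5}->{1}; V {2,3,4,5}->{2,3}; U {1,2,3,4}->{3,4}
So after constraint 2: D(V)={2,3}, size = 2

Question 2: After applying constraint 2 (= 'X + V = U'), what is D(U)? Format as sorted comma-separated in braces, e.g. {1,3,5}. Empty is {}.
Answer: {3,4}

Derivation:
Constraint 1 (V != U) on D(V)={2,3,4,5} D(U)={1,2,3,4}: no change
Constraint 2 (X + V = U) on D(X)={1,3,4,5} D(V)={2,3,4,5} D(U)={1,2,3,4}: X {1,3,4,5}->{1}; V {2,3,4,5}->{2,3}; U {1,2,3,4}->{3,4}
So after constraint 2: D(U) = {3,4}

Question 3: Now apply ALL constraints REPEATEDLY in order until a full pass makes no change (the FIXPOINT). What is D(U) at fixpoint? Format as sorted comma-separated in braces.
Answer: {3,4}

Derivation:
pass 0 (initial): D(U)={1,2,3,4}
pass 1: U {1,2,3,4}->{3,4}; V {2,3,4,5}->{2,3}; X {1,3,4,5}->{1}
pass 2: no change
Fixpoint after 2 passes: D(U) = {3,4}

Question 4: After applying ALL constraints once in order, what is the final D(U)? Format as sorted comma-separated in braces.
Answer: {3,4}

Derivation:
Constraint 1 (V != U) on D(V)={2,3,4,5} D(U)={1,2,3,4}: no change
Constraint 2 (X + V = U) on D(X)={1,3,4,5} D(V)={2,3,4,5} D(U)={1,2,3,4}: X {1,3,4,5}->{1}; V {2,3,4,5}->{2,3}; U {1,2,3,4}->{3,4}
Constraint 3 (X != V) on D(X)={1} D(V)={2,3}: no change
So after all 3 constraints: D(U) = {3,4}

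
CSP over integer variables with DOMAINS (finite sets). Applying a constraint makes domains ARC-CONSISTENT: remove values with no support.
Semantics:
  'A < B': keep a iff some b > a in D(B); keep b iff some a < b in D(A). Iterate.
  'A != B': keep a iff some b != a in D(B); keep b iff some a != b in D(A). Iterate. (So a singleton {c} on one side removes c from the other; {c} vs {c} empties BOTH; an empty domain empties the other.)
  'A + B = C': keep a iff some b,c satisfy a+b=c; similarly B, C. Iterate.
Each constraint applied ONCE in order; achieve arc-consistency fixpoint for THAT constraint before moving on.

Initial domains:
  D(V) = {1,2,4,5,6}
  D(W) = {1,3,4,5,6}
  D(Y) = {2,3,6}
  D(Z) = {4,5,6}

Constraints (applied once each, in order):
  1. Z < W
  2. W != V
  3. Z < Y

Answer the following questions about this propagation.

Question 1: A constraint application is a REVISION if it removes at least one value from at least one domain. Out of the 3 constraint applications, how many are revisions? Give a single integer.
Constraint 1 (Z < W) on D(Z)={4,5,6} D(W)={1,3,4,5,6}: Z {4,5,6}->{4,5}; W {1,3,4,5,6}->{5,6} => REVISION
Constraint 2 (W != V) on D(W)={5,6} D(V)={1,2,4,5,6}: no change => not a revision
Constraint 3 (Z < Y) on D(Z)={4,5} D(Y)={2,3,6}: Y {2,3,6}->{6} => REVISION
Total revisions = 2

Answer: 2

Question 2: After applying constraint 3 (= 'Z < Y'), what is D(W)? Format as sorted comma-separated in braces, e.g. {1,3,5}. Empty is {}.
Answer: {5,6}

Derivation:
Constraint 1 (Z < W) on D(Z)={4,5,6} D(W)={1,3,4,5,6}: Z {4,5,6}->{4,5}; W {1,3,4,5,6}->{5,6}
Constraint 2 (W != V) on D(W)={5,6} D(V)={1,2,4,5,6}: no change
Constraint 3 (Z < Y) on D(Z)={4,5} D(Y)={2,3,6}: Y {2,3,6}->{6}
So after constraint 3: D(W) = {5,6}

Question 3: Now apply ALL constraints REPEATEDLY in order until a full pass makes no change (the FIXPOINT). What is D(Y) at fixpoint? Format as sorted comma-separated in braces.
pass 0 (initial): D(Y)={2,3,6}
pass 1: W {1,3,4,5,6}->{5,6}; Y {2,3,6}->{6}; Z {4,5,6}->{4,5}
pass 2: no change
Fixpoint after 2 passes: D(Y) = {6}

Answer: {6}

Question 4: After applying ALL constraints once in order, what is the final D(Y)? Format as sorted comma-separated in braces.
Answer: {6}

Derivation:
Constraint 1 (Z < W) on D(Z)={4,5,6} D(W)={1,3,4,5,6}: Z {4,5,6}->{4,5}; W {1,3,4,5,6}->{5,6}
Constraint 2 (W != V) on D(W)={5,6} D(V)={1,2,4,5,6}: no change
Constraint 3 (Z < Y) on D(Z)={4,5} D(Y)={2,3,6}: Y {2,3,6}->{6}
So after all 3 constraints: D(Y) = {6}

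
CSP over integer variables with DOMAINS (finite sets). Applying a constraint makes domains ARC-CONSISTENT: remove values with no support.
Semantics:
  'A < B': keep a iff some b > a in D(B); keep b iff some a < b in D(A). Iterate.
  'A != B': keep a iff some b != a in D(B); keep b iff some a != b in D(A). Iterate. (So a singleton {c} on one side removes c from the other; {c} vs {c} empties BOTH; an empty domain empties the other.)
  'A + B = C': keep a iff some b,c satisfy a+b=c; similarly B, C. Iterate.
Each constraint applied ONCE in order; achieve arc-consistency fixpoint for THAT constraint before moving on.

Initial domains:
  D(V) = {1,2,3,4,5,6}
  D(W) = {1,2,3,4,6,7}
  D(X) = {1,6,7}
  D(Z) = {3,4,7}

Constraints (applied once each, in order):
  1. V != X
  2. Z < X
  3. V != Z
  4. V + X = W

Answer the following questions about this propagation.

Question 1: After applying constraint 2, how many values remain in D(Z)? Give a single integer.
Answer: 2

Derivation:
Constraint 1 (V != X) on D(V)={1,2,3,4,5,6} D(X)={1,6,7}: no change
Constraint 2 (Z < X) on D(Z)={3,4,7} D(X)={1,6,7}: Z {3,4,7}->{3,4}; X {1,6,7}->{6,7}
So after constraint 2: D(Z)={3,4}, size = 2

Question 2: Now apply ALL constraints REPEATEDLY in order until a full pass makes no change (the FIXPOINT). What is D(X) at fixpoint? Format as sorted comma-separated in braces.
Answer: {6}

Derivation:
pass 0 (initial): D(X)={1,6,7}
pass 1: V {1,2,3,4,5,6}->{1}; W {1,2,3,4,6,7}->{7}; X {1,6,7}->{6}; Z {3,4,7}->{3,4}
pass 2: no change
Fixpoint after 2 passes: D(X) = {6}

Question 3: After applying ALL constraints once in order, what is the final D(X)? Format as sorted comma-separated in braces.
Answer: {6}

Derivation:
Constraint 1 (V != X) on D(V)={1,2,3,4,5,6} D(X)={1,6,7}: no change
Constraint 2 (Z < X) on D(Z)={3,4,7} D(X)={1,6,7}: Z {3,4,7}->{3,4}; X {1,6,7}->{6,7}
Constraint 3 (V != Z) on D(V)={1,2,3,4,5,6} D(Z)={3,4}: no change
Constraint 4 (V + X = W) on D(V)={1,2,3,4,5,6} D(X)={6,7} D(W)={1,2,3,4,6,7}: V {1,2,3,4,5,6}->{1}; X {6,7}->{6}; W {1,2,3,4,6,7}->{7}
So after all 4 constraints: D(X) = {6}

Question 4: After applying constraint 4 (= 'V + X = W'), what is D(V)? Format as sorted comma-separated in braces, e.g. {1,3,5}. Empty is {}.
Constraint 1 (V != X) on D(V)={1,2,3,4,5,6} D(X)={1,6,7}: no change
Constraint 2 (Z < X) on D(Z)={3,4,7} D(X)={1,6,7}: Z {3,4,7}->{3,4}; X {1,6,7}->{6,7}
Constraint 3 (V != Z) on D(V)={1,2,3,4,5,6} D(Z)={3,4}: no change
Constraint 4 (V + X = W) on D(V)={1,2,3,4,5,6} D(X)={6,7} D(W)={1,2,3,4,6,7}: V {1,2,3,4,5,6}->{1}; X {6,7}->{6}; W {1,2,3,4,6,7}->{7}
So after constraint 4: D(V) = {1}

Answer: {1}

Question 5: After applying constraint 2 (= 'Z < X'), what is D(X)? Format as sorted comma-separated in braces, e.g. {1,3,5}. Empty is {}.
Answer: {6,7}

Derivation:
Constraint 1 (V != X) on D(V)={1,2,3,4,5,6} D(X)={1,6,7}: no change
Constraint 2 (Z < X) on D(Z)={3,4,7} D(X)={1,6,7}: Z {3,4,7}->{3,4}; X {1,6,7}->{6,7}
So after constraint 2: D(X) = {6,7}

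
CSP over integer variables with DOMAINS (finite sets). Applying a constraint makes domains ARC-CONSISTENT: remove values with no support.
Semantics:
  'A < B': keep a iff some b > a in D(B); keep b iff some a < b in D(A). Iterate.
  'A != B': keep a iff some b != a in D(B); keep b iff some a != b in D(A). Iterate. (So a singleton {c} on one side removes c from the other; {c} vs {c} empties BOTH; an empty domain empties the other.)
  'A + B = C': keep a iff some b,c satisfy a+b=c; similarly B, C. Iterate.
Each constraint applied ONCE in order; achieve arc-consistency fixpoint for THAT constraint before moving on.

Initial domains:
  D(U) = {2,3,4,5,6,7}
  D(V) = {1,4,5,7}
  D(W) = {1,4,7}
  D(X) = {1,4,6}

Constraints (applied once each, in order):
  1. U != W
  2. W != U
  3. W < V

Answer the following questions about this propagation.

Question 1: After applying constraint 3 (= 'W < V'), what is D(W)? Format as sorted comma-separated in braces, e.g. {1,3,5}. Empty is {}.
Constraint 1 (U != W) on D(U)={2,3,4,5,6,7} D(W)={1,4,7}: no change
Constraint 2 (W != U) on D(W)={1,4,7} D(U)={2,3,4,5,6,7}: no change
Constraint 3 (W < V) on D(W)={1,4,7} D(V)={1,4,5,7}: W {1,4,7}->{1,4}; V {1,4,5,7}->{4,5,7}
So after constraint 3: D(W) = {1,4}

Answer: {1,4}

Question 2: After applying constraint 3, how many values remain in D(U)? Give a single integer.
Answer: 6

Derivation:
Constraint 1 (U != W) on D(U)={2,3,4,5,6,7} D(W)={1,4,7}: no change
Constraint 2 (W != U) on D(W)={1,4,7} D(U)={2,3,4,5,6,7}: no change
Constraint 3 (W < V) on D(W)={1,4,7} D(V)={1,4,5,7}: W {1,4,7}->{1,4}; V {1,4,5,7}->{4,5,7}
So after constraint 3: D(U)={2,3,4,5,6,7}, size = 6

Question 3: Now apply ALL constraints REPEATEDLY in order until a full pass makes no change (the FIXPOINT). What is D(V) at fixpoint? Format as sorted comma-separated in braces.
pass 0 (initial): D(V)={1,4,5,7}
pass 1: V {1,4,5,7}->{4,5,7}; W {1,4,7}->{1,4}
pass 2: no change
Fixpoint after 2 passes: D(V) = {4,5,7}

Answer: {4,5,7}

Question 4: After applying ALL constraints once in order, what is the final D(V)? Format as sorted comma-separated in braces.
Answer: {4,5,7}

Derivation:
Constraint 1 (U != W) on D(U)={2,3,4,5,6,7} D(W)={1,4,7}: no change
Constraint 2 (W != U) on D(W)={1,4,7} D(U)={2,3,4,5,6,7}: no change
Constraint 3 (W < V) on D(W)={1,4,7} D(V)={1,4,5,7}: W {1,4,7}->{1,4}; V {1,4,5,7}->{4,5,7}
So after all 3 constraints: D(V) = {4,5,7}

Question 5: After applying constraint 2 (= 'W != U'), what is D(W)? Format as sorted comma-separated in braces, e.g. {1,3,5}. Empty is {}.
Constraint 1 (U != W) on D(U)={2,3,4,5,6,7} D(W)={1,4,7}: no change
Constraint 2 (W != U) on D(W)={1,4,7} D(U)={2,3,4,5,6,7}: no change
So after constraint 2: D(W) = {1,4,7}

Answer: {1,4,7}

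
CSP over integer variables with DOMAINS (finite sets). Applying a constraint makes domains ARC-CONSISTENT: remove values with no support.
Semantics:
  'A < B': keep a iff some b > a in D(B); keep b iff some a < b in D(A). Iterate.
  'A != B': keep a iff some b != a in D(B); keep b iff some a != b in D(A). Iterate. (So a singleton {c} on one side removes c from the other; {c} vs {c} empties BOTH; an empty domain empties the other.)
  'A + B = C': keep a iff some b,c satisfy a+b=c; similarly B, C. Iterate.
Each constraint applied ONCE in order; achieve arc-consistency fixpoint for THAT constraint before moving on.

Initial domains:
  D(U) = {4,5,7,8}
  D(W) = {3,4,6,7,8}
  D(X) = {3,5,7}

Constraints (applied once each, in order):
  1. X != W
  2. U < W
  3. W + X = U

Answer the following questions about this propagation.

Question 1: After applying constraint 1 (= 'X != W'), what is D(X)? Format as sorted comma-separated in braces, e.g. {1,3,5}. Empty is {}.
Answer: {3,5,7}

Derivation:
Constraint 1 (X != W) on D(X)={3,5,7} D(W)={3,4,6,7,8}: no change
So after constraint 1: D(X) = {3,5,7}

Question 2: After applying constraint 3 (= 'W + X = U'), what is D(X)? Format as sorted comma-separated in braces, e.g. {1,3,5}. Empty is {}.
Answer: {}

Derivation:
Constraint 1 (X != W) on D(X)={3,5,7} D(W)={3,4,6,7,8}: no change
Constraint 2 (U < W) on D(U)={4,5,7,8} D(W)={3,4,6,7,8}: U {4,5,7,8}->{4,5,7}; W {3,4,6,7,8}->{6,7,8}
Constraint 3 (W + X = U) on D(W)={6,7,8} D(X)={3,5,7} D(U)={4,5,7}: W {6,7,8}->{}; X {3,5,7}->{}; U {4,5,7}->{}
So after constraint 3: D(X) = {}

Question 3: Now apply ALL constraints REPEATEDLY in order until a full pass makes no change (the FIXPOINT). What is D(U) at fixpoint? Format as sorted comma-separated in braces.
pass 0 (initial): D(U)={4,5,7,8}
pass 1: U {4,5,7,8}->{}; W {3,4,6,7,8}->{}; X {3,5,7}->{}
pass 2: no change
Fixpoint after 2 passes: D(U) = {}

Answer: {}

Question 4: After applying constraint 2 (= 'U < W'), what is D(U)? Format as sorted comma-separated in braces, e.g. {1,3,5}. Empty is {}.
Constraint 1 (X != W) on D(X)={3,5,7} D(W)={3,4,6,7,8}: no change
Constraint 2 (U < W) on D(U)={4,5,7,8} D(W)={3,4,6,7,8}: U {4,5,7,8}->{4,5,7}; W {3,4,6,7,8}->{6,7,8}
So after constraint 2: D(U) = {4,5,7}

Answer: {4,5,7}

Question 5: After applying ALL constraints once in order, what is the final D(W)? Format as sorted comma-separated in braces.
Constraint 1 (X != W) on D(X)={3,5,7} D(W)={3,4,6,7,8}: no change
Constraint 2 (U < W) on D(U)={4,5,7,8} D(W)={3,4,6,7,8}: U {4,5,7,8}->{4,5,7}; W {3,4,6,7,8}->{6,7,8}
Constraint 3 (W + X = U) on D(W)={6,7,8} D(X)={3,5,7} D(U)={4,5,7}: W {6,7,8}->{}; X {3,5,7}->{}; U {4,5,7}->{}
So after all 3 constraints: D(W) = {}

Answer: {}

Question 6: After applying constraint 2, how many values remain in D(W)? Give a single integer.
Constraint 1 (X != W) on D(X)={3,5,7} D(W)={3,4,6,7,8}: no change
Constraint 2 (U < W) on D(U)={4,5,7,8} D(W)={3,4,6,7,8}: U {4,5,7,8}->{4,5,7}; W {3,4,6,7,8}->{6,7,8}
So after constraint 2: D(W)={6,7,8}, size = 3

Answer: 3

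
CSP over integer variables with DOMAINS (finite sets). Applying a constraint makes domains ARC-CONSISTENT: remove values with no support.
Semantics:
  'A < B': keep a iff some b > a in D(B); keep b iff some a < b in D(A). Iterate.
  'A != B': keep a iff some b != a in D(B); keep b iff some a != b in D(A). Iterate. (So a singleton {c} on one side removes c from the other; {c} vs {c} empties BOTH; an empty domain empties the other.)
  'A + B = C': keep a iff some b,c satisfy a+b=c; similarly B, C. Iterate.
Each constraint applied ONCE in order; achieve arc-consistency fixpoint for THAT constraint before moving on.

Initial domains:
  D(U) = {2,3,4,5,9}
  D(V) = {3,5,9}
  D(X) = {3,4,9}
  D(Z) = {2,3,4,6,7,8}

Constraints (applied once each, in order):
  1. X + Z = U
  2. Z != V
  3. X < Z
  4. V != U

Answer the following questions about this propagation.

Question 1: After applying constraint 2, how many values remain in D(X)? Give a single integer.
Constraint 1 (X + Z = U) on D(X)={3,4,9} D(Z)={2,3,4,6,7,8} D(U)={2,3,4,5,9}: X {3,4,9}->{3}; Z {2,3,4,6,7,8}->{2,6}; U {2,3,4,5,9}->{5,9}
Constraint 2 (Z != V) on D(Z)={2,6} D(V)={3,5,9}: no change
So after constraint 2: D(X)={3}, size = 1

Answer: 1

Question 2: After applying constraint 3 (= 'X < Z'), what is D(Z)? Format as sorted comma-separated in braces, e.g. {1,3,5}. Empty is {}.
Answer: {6}

Derivation:
Constraint 1 (X + Z = U) on D(X)={3,4,9} D(Z)={2,3,4,6,7,8} D(U)={2,3,4,5,9}: X {3,4,9}->{3}; Z {2,3,4,6,7,8}->{2,6}; U {2,3,4,5,9}->{5,9}
Constraint 2 (Z != V) on D(Z)={2,6} D(V)={3,5,9}: no change
Constraint 3 (X < Z) on D(X)={3} D(Z)={2,6}: Z {2,6}->{6}
So after constraint 3: D(Z) = {6}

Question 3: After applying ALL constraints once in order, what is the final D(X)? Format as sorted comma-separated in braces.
Constraint 1 (X + Z = U) on D(X)={3,4,9} D(Z)={2,3,4,6,7,8} D(U)={2,3,4,5,9}: X {3,4,9}->{3}; Z {2,3,4,6,7,8}->{2,6}; U {2,3,4,5,9}->{5,9}
Constraint 2 (Z != V) on D(Z)={2,6} D(V)={3,5,9}: no change
Constraint 3 (X < Z) on D(X)={3} D(Z)={2,6}: Z {2,6}->{6}
Constraint 4 (V != U) on D(V)={3,5,9} D(U)={5,9}: no change
So after all 4 constraints: D(X) = {3}

Answer: {3}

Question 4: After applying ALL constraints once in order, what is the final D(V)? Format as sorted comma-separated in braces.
Answer: {3,5,9}

Derivation:
Constraint 1 (X + Z = U) on D(X)={3,4,9} D(Z)={2,3,4,6,7,8} D(U)={2,3,4,5,9}: X {3,4,9}->{3}; Z {2,3,4,6,7,8}->{2,6}; U {2,3,4,5,9}->{5,9}
Constraint 2 (Z != V) on D(Z)={2,6} D(V)={3,5,9}: no change
Constraint 3 (X < Z) on D(X)={3} D(Z)={2,6}: Z {2,6}->{6}
Constraint 4 (V != U) on D(V)={3,5,9} D(U)={5,9}: no change
So after all 4 constraints: D(V) = {3,5,9}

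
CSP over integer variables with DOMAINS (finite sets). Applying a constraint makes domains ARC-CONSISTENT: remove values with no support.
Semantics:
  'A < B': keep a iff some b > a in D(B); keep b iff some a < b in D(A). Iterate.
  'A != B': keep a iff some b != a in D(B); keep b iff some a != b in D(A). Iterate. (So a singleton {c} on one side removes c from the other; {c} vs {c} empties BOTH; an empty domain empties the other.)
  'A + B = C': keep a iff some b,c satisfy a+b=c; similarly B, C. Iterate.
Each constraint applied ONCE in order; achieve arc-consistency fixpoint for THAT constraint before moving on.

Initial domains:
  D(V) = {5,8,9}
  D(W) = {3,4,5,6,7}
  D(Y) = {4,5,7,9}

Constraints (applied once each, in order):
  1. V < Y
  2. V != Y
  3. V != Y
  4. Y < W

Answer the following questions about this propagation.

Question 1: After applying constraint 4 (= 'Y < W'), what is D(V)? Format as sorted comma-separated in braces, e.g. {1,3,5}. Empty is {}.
Answer: {5,8}

Derivation:
Constraint 1 (V < Y) on D(V)={5,8,9} D(Y)={4,5,7,9}: V {5,8,9}->{5,8}; Y {4,5,7,9}->{7,9}
Constraint 2 (V != Y) on D(V)={5,8} D(Y)={7,9}: no change
Constraint 3 (V != Y) on D(V)={5,8} D(Y)={7,9}: no change
Constraint 4 (Y < W) on D(Y)={7,9} D(W)={3,4,5,6,7}: Y {7,9}->{}; W {3,4,5,6,7}->{}
So after constraint 4: D(V) = {5,8}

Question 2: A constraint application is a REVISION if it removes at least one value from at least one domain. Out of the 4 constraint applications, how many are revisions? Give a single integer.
Answer: 2

Derivation:
Constraint 1 (V < Y) on D(V)={5,8,9} D(Y)={4,5,7,9}: V {5,8,9}->{5,8}; Y {4,5,7,9}->{7,9} => REVISION
Constraint 2 (V != Y) on D(V)={5,8} D(Y)={7,9}: no change => not a revision
Constraint 3 (V != Y) on D(V)={5,8} D(Y)={7,9}: no change => not a revision
Constraint 4 (Y < W) on D(Y)={7,9} D(W)={3,4,5,6,7}: Y {7,9}->{}; W {3,4,5,6,7}->{} => REVISION
Total revisions = 2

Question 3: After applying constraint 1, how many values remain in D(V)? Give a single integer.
Constraint 1 (V < Y) on D(V)={5,8,9} D(Y)={4,5,7,9}: V {5,8,9}->{5,8}; Y {4,5,7,9}->{7,9}
So after constraint 1: D(V)={5,8}, size = 2

Answer: 2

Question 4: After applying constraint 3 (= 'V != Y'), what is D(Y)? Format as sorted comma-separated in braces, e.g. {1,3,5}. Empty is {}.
Constraint 1 (V < Y) on D(V)={5,8,9} D(Y)={4,5,7,9}: V {5,8,9}->{5,8}; Y {4,5,7,9}->{7,9}
Constraint 2 (V != Y) on D(V)={5,8} D(Y)={7,9}: no change
Constraint 3 (V != Y) on D(V)={5,8} D(Y)={7,9}: no change
So after constraint 3: D(Y) = {7,9}

Answer: {7,9}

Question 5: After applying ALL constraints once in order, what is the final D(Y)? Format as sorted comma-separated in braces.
Answer: {}

Derivation:
Constraint 1 (V < Y) on D(V)={5,8,9} D(Y)={4,5,7,9}: V {5,8,9}->{5,8}; Y {4,5,7,9}->{7,9}
Constraint 2 (V != Y) on D(V)={5,8} D(Y)={7,9}: no change
Constraint 3 (V != Y) on D(V)={5,8} D(Y)={7,9}: no change
Constraint 4 (Y < W) on D(Y)={7,9} D(W)={3,4,5,6,7}: Y {7,9}->{}; W {3,4,5,6,7}->{}
So after all 4 constraints: D(Y) = {}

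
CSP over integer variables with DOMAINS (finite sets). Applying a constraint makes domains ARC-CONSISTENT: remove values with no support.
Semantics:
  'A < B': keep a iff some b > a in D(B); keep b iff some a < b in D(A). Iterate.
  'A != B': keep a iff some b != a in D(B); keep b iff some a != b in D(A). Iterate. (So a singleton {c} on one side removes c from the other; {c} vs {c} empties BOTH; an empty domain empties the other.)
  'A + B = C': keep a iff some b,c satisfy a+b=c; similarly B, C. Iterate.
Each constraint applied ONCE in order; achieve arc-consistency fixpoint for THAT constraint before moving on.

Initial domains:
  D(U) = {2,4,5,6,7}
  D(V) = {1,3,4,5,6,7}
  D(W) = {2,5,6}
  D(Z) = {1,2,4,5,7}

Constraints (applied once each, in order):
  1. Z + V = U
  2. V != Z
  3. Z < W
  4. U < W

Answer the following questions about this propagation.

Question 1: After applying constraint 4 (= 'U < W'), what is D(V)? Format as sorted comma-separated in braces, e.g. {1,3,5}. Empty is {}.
Answer: {1,3,4,5,6}

Derivation:
Constraint 1 (Z + V = U) on D(Z)={1,2,4,5,7} D(V)={1,3,4,5,6,7} D(U)={2,4,5,6,7}: Z {1,2,4,5,7}->{1,2,4,5}; V {1,3,4,5,6,7}->{1,3,4,5,6}
Constraint 2 (V != Z) on D(V)={1,3,4,5,6} D(Z)={1,2,4,5}: no change
Constraint 3 (Z < W) on D(Z)={1,2,4,5} D(W)={2,5,6}: no change
Constraint 4 (U < W) on D(U)={2,4,5,6,7} D(W)={2,5,6}: U {2,4,5,6,7}->{2,4,5}; W {2,5,6}->{5,6}
So after constraint 4: D(V) = {1,3,4,5,6}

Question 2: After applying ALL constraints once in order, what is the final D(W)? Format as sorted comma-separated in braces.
Constraint 1 (Z + V = U) on D(Z)={1,2,4,5,7} D(V)={1,3,4,5,6,7} D(U)={2,4,5,6,7}: Z {1,2,4,5,7}->{1,2,4,5}; V {1,3,4,5,6,7}->{1,3,4,5,6}
Constraint 2 (V != Z) on D(V)={1,3,4,5,6} D(Z)={1,2,4,5}: no change
Constraint 3 (Z < W) on D(Z)={1,2,4,5} D(W)={2,5,6}: no change
Constraint 4 (U < W) on D(U)={2,4,5,6,7} D(W)={2,5,6}: U {2,4,5,6,7}->{2,4,5}; W {2,5,6}->{5,6}
So after all 4 constraints: D(W) = {5,6}

Answer: {5,6}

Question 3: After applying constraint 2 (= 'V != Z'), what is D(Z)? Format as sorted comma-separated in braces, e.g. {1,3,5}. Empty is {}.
Constraint 1 (Z + V = U) on D(Z)={1,2,4,5,7} D(V)={1,3,4,5,6,7} D(U)={2,4,5,6,7}: Z {1,2,4,5,7}->{1,2,4,5}; V {1,3,4,5,6,7}->{1,3,4,5,6}
Constraint 2 (V != Z) on D(V)={1,3,4,5,6} D(Z)={1,2,4,5}: no change
So after constraint 2: D(Z) = {1,2,4,5}

Answer: {1,2,4,5}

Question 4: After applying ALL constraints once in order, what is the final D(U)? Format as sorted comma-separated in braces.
Answer: {2,4,5}

Derivation:
Constraint 1 (Z + V = U) on D(Z)={1,2,4,5,7} D(V)={1,3,4,5,6,7} D(U)={2,4,5,6,7}: Z {1,2,4,5,7}->{1,2,4,5}; V {1,3,4,5,6,7}->{1,3,4,5,6}
Constraint 2 (V != Z) on D(V)={1,3,4,5,6} D(Z)={1,2,4,5}: no change
Constraint 3 (Z < W) on D(Z)={1,2,4,5} D(W)={2,5,6}: no change
Constraint 4 (U < W) on D(U)={2,4,5,6,7} D(W)={2,5,6}: U {2,4,5,6,7}->{2,4,5}; W {2,5,6}->{5,6}
So after all 4 constraints: D(U) = {2,4,5}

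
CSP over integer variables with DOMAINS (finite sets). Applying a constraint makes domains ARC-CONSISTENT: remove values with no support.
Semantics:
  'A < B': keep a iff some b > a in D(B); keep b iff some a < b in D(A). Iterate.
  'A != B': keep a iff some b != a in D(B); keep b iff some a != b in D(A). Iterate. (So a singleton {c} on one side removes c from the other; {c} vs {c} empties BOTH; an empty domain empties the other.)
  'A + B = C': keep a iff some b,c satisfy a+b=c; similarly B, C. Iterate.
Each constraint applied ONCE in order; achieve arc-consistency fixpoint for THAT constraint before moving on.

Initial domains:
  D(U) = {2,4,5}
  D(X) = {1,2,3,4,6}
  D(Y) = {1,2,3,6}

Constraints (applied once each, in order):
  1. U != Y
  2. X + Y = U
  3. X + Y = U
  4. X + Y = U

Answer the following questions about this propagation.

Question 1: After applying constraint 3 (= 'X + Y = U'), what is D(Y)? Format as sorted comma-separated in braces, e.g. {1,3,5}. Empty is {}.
Answer: {1,2,3}

Derivation:
Constraint 1 (U != Y) on D(U)={2,4,5} D(Y)={1,2,3,6}: no change
Constraint 2 (X + Y = U) on D(X)={1,2,3,4,6} D(Y)={1,2,3,6} D(U)={2,4,5}: X {1,2,3,4,6}->{1,2,3,4}; Y {1,2,3,6}->{1,2,3}
Constraint 3 (X + Y = U) on D(X)={1,2,3,4} D(Y)={1,2,3} D(U)={2,4,5}: no change
So after constraint 3: D(Y) = {1,2,3}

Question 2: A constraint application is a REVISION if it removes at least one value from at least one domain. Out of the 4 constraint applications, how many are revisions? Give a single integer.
Constraint 1 (U != Y) on D(U)={2,4,5} D(Y)={1,2,3,6}: no change => not a revision
Constraint 2 (X + Y = U) on D(X)={1,2,3,4,6} D(Y)={1,2,3,6} D(U)={2,4,5}: X {1,2,3,4,6}->{1,2,3,4}; Y {1,2,3,6}->{1,2,3} => REVISION
Constraint 3 (X + Y = U) on D(X)={1,2,3,4} D(Y)={1,2,3} D(U)={2,4,5}: no change => not a revision
Constraint 4 (X + Y = U) on D(X)={1,2,3,4} D(Y)={1,2,3} D(U)={2,4,5}: no change => not a revision
Total revisions = 1

Answer: 1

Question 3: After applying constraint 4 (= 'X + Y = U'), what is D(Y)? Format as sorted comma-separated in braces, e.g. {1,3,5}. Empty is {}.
Answer: {1,2,3}

Derivation:
Constraint 1 (U != Y) on D(U)={2,4,5} D(Y)={1,2,3,6}: no change
Constraint 2 (X + Y = U) on D(X)={1,2,3,4,6} D(Y)={1,2,3,6} D(U)={2,4,5}: X {1,2,3,4,6}->{1,2,3,4}; Y {1,2,3,6}->{1,2,3}
Constraint 3 (X + Y = U) on D(X)={1,2,3,4} D(Y)={1,2,3} D(U)={2,4,5}: no change
Constraint 4 (X + Y = U) on D(X)={1,2,3,4} D(Y)={1,2,3} D(U)={2,4,5}: no change
So after constraint 4: D(Y) = {1,2,3}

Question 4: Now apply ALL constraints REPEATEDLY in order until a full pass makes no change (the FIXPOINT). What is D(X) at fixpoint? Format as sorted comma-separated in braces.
Answer: {1,2,3,4}

Derivation:
pass 0 (initial): D(X)={1,2,3,4,6}
pass 1: X {1,2,3,4,6}->{1,2,3,4}; Y {1,2,3,6}->{1,2,3}
pass 2: no change
Fixpoint after 2 passes: D(X) = {1,2,3,4}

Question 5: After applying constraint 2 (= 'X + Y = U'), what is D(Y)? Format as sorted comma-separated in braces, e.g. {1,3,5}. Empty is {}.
Answer: {1,2,3}

Derivation:
Constraint 1 (U != Y) on D(U)={2,4,5} D(Y)={1,2,3,6}: no change
Constraint 2 (X + Y = U) on D(X)={1,2,3,4,6} D(Y)={1,2,3,6} D(U)={2,4,5}: X {1,2,3,4,6}->{1,2,3,4}; Y {1,2,3,6}->{1,2,3}
So after constraint 2: D(Y) = {1,2,3}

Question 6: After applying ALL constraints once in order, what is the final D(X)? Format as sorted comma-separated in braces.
Constraint 1 (U != Y) on D(U)={2,4,5} D(Y)={1,2,3,6}: no change
Constraint 2 (X + Y = U) on D(X)={1,2,3,4,6} D(Y)={1,2,3,6} D(U)={2,4,5}: X {1,2,3,4,6}->{1,2,3,4}; Y {1,2,3,6}->{1,2,3}
Constraint 3 (X + Y = U) on D(X)={1,2,3,4} D(Y)={1,2,3} D(U)={2,4,5}: no change
Constraint 4 (X + Y = U) on D(X)={1,2,3,4} D(Y)={1,2,3} D(U)={2,4,5}: no change
So after all 4 constraints: D(X) = {1,2,3,4}

Answer: {1,2,3,4}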